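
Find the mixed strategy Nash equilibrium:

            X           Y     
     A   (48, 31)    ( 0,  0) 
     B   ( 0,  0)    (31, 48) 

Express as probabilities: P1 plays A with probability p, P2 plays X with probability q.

p = 0.6076, q = 0.3924

Work:
Find probabilities that make opponent indifferent:
P2 chooses q to make P1 indifferent between A and B
P1 chooses p to make P2 indifferent between X and Y
Mixed NE: P1 plays (A: 0.6076, B: 0.3924), P2 plays (X: 0.3924, Y: 0.6076)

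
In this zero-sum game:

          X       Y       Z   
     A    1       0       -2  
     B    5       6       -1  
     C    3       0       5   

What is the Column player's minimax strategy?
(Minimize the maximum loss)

Column should play X or Z (all achieve the minimum), value = 5

Work:
Column player minimizes Row's maximum payoff:
Column X: max payoff to Row = 5
Column Y: max payoff to Row = 6
Column Z: max payoff to Row = 5
Minimum is 5, achieved by columns X, Z (tied).
Each of X or Z is a minimax strategy.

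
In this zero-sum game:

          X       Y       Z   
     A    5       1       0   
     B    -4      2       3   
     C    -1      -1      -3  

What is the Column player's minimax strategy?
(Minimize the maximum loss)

Column should play Y, value = 2

Work:
Column player minimizes Row's maximum payoff:
Column X: max payoff to Row = 5
Column Y: max payoff to Row = 2
Column Z: max payoff to Row = 3
Minimum is 2, achieved by column Y.
Minimax strategy: Y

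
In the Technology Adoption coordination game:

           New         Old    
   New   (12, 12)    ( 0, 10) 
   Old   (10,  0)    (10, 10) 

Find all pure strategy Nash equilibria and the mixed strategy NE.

Pure NE: (New, New) and (Old, Old); Mixed NE: p = 0.8333, q = 0.8333

Work:
Check pure NE:
(New, New): (12, 12) - no unilateral deviation beneficial
(Old, Old): (10, 10) - no unilateral deviation beneficial
Mixed NE: P1 plays New with p = 0.8333, P2 plays New with q = 0.8333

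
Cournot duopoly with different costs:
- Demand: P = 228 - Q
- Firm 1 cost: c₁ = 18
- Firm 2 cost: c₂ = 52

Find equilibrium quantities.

q₁* = 81.33, q₂* = 47.33

Work:
Reaction: q₁ = (228 - 18 - q₂)/2
Reaction: q₂ = (228 - 52 - q₁)/2
Solve simultaneously:
q₁* = (228 - 2×18 + 52)/3 = 81.33
q₂* = (228 - 2×52 + 18)/3 = 47.33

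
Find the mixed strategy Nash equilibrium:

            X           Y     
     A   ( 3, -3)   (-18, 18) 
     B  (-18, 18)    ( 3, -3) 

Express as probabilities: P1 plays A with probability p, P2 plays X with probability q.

p = 0.5, q = 0.5

Work:
Find probabilities that make opponent indifferent:
P2 chooses q to make P1 indifferent between A and B
P1 chooses p to make P2 indifferent between X and Y
Mixed NE: P1 plays (A: 0.5, B: 0.5), P2 plays (X: 0.5, Y: 0.5)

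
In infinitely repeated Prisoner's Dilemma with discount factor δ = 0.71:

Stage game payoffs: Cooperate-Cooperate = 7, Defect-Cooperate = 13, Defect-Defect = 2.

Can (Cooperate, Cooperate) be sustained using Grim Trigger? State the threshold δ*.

δ* = 0.5455; since δ = 0.71 ≥ 0.5455, cooperation can be sustained

Work:
For Grim Trigger:
Cooperate forever: 7/(1-δ)
Defect then punished: 13 + 2·δ/(1-δ)
Need: 7/(1-δ) ≥ 13 + 2·δ/(1-δ)
Solving: δ ≥ (T-R)/(T-P) = (13-7)/(13-2) = 0.5455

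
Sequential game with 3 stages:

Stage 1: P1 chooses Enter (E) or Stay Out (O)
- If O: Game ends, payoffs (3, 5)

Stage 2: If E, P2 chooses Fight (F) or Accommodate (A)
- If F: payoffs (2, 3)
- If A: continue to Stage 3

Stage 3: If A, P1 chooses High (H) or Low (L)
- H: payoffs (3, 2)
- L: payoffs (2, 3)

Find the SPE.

SPE: (O, F, H); Outcome (3, 5)

Work:
Stage 3: P1 chooses H (3 vs 2)
Stage 2: P2: F->3, A->2 (anticipating H). Choose F
Stage 1: P1: O->3, E->2 (anticipating F, H). Choose O
SPE path: O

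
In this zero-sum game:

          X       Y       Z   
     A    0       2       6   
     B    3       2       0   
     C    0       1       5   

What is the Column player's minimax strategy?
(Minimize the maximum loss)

Column should play Y, value = 2

Work:
Column player minimizes Row's maximum payoff:
Column X: max payoff to Row = 3
Column Y: max payoff to Row = 2
Column Z: max payoff to Row = 6
Minimum is 2, achieved by column Y.
Minimax strategy: Y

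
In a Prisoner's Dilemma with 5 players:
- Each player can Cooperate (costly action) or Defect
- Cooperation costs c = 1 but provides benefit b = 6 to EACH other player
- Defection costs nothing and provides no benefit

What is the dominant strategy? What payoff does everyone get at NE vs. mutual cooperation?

Dominant: Defect; NE payoff = 0; Coop payoff = 23

Work:
Defect dominates (saves cost c = 1, benefit to others is external)
NE: All defect → everyone gets 0
If all cooperate: each receives (4)×6 - 1 = 23
Social dilemma: 23 > 0 but NE gives 0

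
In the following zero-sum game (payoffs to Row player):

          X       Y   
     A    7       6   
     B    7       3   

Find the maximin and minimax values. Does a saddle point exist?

Maximin = 6, Minimax = 6, Saddle: True

Work:
Row minimums: [6, 3] → maximin = 6
Column maximums: [7, 6] → minimax = 6
Saddle point exists! Game value = 6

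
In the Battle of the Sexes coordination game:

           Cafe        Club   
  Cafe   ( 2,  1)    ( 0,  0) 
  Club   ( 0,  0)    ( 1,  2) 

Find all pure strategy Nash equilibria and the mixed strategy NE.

Pure NE: (Cafe, Cafe) and (Club, Club); Mixed NE: p = 0.6667, q = 0.3333

Work:
Check pure NE:
(Cafe, Cafe): (2, 1) - no unilateral deviation beneficial
(Club, Club): (1, 2) - no unilateral deviation beneficial
Mixed NE: P1 plays Cafe with p = 0.6667, P2 plays Cafe with q = 0.3333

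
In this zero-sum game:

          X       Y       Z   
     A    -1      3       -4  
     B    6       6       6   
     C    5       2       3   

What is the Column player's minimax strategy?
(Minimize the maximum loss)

Column should play X or Y or Z (all achieve the minimum), value = 6

Work:
Column player minimizes Row's maximum payoff:
Column X: max payoff to Row = 6
Column Y: max payoff to Row = 6
Column Z: max payoff to Row = 6
Minimum is 6, achieved by columns X, Y, Z (tied).
Each of X or Y or Z is a minimax strategy.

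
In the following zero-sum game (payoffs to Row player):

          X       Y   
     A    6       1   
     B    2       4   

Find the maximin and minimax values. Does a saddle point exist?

Maximin = 2, Minimax = 4, Saddle: False

Work:
Row minimums: [1, 2] → maximin = 2
Column maximums: [6, 4] → minimax = 4
No saddle point (maximin ≠ minimax). Mixed strategy needed.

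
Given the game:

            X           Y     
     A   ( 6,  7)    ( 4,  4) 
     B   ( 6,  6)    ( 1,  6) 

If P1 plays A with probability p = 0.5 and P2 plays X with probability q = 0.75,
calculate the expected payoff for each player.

E[P1] = 5.125, E[P2] = 6.125

Work:
E[P1] = p·q·π₁(A,X) + p·(1-q)·π₁(A,Y) + (1-p)·q·π₁(B,X) + (1-p)·(1-q)·π₁(B,Y)
= 0.5·0.75·6 + 0.5·0.25·4 + 0.5·0.75·6 + 0.5·0.25·1
= 5.125

E[P2] = 6.125 (similar calculation)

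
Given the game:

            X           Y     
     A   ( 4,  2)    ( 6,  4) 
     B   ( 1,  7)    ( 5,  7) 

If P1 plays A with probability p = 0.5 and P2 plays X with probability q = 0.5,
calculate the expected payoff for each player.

E[P1] = 4.0, E[P2] = 5.0

Work:
E[P1] = p·q·π₁(A,X) + p·(1-q)·π₁(A,Y) + (1-p)·q·π₁(B,X) + (1-p)·(1-q)·π₁(B,Y)
= 0.5·0.5·4 + 0.5·0.5·6 + 0.5·0.5·1 + 0.5·0.5·5
= 4.0

E[P2] = 5.0 (similar calculation)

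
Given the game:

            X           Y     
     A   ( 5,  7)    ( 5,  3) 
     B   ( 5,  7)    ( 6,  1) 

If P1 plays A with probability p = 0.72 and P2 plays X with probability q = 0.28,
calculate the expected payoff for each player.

E[P1] = 5.2016, E[P2] = 3.7168

Work:
E[P1] = p·q·π₁(A,X) + p·(1-q)·π₁(A,Y) + (1-p)·q·π₁(B,X) + (1-p)·(1-q)·π₁(B,Y)
= 0.72·0.28·5 + 0.72·0.72·5 + 0.28·0.28·5 + 0.28·0.72·6
= 5.2016

E[P2] = 3.7168 (similar calculation)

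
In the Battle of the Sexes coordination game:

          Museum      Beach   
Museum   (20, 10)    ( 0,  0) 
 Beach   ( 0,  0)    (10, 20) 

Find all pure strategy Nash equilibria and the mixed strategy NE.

Pure NE: (Museum, Museum) and (Beach, Beach); Mixed NE: p = 0.6667, q = 0.3333

Work:
Check pure NE:
(Museum, Museum): (20, 10) - no unilateral deviation beneficial
(Beach, Beach): (10, 20) - no unilateral deviation beneficial
Mixed NE: P1 plays Museum with p = 0.6667, P2 plays Museum with q = 0.3333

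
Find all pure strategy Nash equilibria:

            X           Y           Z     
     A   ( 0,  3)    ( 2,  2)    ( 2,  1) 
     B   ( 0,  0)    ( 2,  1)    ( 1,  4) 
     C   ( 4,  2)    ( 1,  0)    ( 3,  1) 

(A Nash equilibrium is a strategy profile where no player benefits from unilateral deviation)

Nash equilibrium: (C, X)

Work:
Best responses:
  P1 vs X: payoffs [0, 0, 4] → best response C (payoff 4)
  P1 vs Y: payoffs [2, 2, 1] → best response A/B (payoff 2)
  P1 vs Z: payoffs [2, 1, 3] → best response C (payoff 3)
  P2 vs A: payoffs [3, 2, 1] → best response X (payoff 3)
  P2 vs B: payoffs [0, 1, 4] → best response Z (payoff 4)
  P2 vs C: payoffs [2, 0, 1] → best response X (payoff 2)
Mutual best responses: (C,X) → Nash equilibria.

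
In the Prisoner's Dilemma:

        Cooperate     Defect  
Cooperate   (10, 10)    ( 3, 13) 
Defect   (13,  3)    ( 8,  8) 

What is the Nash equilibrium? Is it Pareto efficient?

(Defect, Defect) is NE; not Pareto efficient

Work:
Defect dominates Cooperate for both players:
If P2 cooperates: Defect (13) > Cooperate (10)
If P2 defects: Defect (8) > Cooperate (3)
NE: (Defect, Defect) with payoff (8, 8)
But (Cooperate, Cooperate) = (10, 10) Pareto dominates (8, 8)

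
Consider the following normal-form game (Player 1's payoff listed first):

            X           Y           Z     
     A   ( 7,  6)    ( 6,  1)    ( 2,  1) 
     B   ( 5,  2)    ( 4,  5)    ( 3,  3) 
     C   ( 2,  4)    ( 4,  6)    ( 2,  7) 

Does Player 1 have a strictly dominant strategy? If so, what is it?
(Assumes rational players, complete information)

No strictly dominant strategy exists for Player 1

Work:
A strategy strictly dominates another if it gives a strictly higher payoff against every opponent action. Compare each pair of P1's strategies column-by-column:
  A vs B: [7 vs 5, 6 vs 4, 2 vs 3] → A does not strictly dominate B (column Z: 2 ≤ 3)
  A vs C: [7 vs 2, 6 vs 4, 2 vs 2] → A does not strictly dominate C (column Z: 2 ≤ 2)
  B vs A: [5 vs 7, 4 vs 6, 3 vs 2] → B does not strictly dominate A (column X: 5 ≤ 7)
  B vs C: [5 vs 2, 4 vs 4, 3 vs 2] → B does not strictly dominate C (column Y: 4 ≤ 4)
  C vs A: [2 vs 7, 4 vs 6, 2 vs 2] → C does not strictly dominate A (column X: 2 ≤ 7)
  C vs B: [2 vs 5, 4 vs 4, 2 vs 3] → C does not strictly dominate B (column X: 2 ≤ 5)
No single strategy strictly dominates all others → no strictly dominant strategy.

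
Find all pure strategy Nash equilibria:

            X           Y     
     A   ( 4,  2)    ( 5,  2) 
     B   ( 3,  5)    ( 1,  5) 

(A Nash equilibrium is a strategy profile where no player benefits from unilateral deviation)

Nash equilibrium: (A, X), (A, Y)

Work:
Best responses:
  P1 vs X: payoffs [4, 3] → best response A (payoff 4)
  P1 vs Y: payoffs [5, 1] → best response A (payoff 5)
  P2 vs A: payoffs [2, 2] → best response X/Y (payoff 2)
  P2 vs B: payoffs [5, 5] → best response X/Y (payoff 5)
Mutual best responses: (A,X), (A,Y) → Nash equilibria.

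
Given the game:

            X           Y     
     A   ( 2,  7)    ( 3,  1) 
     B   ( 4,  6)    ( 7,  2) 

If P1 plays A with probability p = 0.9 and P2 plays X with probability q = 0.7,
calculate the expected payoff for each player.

E[P1] = 2.56, E[P2] = 5.16

Work:
E[P1] = p·q·π₁(A,X) + p·(1-q)·π₁(A,Y) + (1-p)·q·π₁(B,X) + (1-p)·(1-q)·π₁(B,Y)
= 0.9·0.7·2 + 0.9·0.3·3 + 0.1·0.7·4 + 0.1·0.3·7
= 2.56

E[P2] = 5.16 (similar calculation)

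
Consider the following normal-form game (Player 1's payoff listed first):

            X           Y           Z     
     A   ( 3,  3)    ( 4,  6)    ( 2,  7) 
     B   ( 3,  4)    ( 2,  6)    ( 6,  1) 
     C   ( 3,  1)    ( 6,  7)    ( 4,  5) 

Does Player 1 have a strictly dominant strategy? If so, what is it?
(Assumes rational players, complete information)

No strictly dominant strategy exists for Player 1

Work:
A strategy strictly dominates another if it gives a strictly higher payoff against every opponent action. Compare each pair of P1's strategies column-by-column:
  A vs B: [3 vs 3, 4 vs 2, 2 vs 6] → A does not strictly dominate B (column X: 3 ≤ 3)
  A vs C: [3 vs 3, 4 vs 6, 2 vs 4] → A does not strictly dominate C (column X: 3 ≤ 3)
  B vs A: [3 vs 3, 2 vs 4, 6 vs 2] → B does not strictly dominate A (column X: 3 ≤ 3)
  B vs C: [3 vs 3, 2 vs 6, 6 vs 4] → B does not strictly dominate C (column X: 3 ≤ 3)
  C vs A: [3 vs 3, 6 vs 4, 4 vs 2] → C does not strictly dominate A (column X: 3 ≤ 3)
  C vs B: [3 vs 3, 6 vs 2, 4 vs 6] → C does not strictly dominate B (column X: 3 ≤ 3)
No single strategy strictly dominates all others → no strictly dominant strategy.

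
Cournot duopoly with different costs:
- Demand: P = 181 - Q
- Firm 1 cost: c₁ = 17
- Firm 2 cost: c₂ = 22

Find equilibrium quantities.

q₁* = 56.33, q₂* = 51.33

Work:
Reaction: q₁ = (181 - 17 - q₂)/2
Reaction: q₂ = (181 - 22 - q₁)/2
Solve simultaneously:
q₁* = (181 - 2×17 + 22)/3 = 56.33
q₂* = (181 - 2×22 + 17)/3 = 51.33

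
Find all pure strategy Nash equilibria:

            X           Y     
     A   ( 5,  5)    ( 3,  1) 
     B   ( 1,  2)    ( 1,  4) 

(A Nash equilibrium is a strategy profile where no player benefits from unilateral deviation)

Nash equilibrium: (A, X)

Work:
Best responses:
  P1 vs X: payoffs [5, 1] → best response A (payoff 5)
  P1 vs Y: payoffs [3, 1] → best response A (payoff 3)
  P2 vs A: payoffs [5, 1] → best response X (payoff 5)
  P2 vs B: payoffs [2, 4] → best response Y (payoff 4)
Mutual best responses: (A,X) → Nash equilibria.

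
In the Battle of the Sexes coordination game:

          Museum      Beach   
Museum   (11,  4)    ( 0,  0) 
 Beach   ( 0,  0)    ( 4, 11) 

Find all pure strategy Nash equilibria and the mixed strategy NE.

Pure NE: (Museum, Museum) and (Beach, Beach); Mixed NE: p = 0.7333, q = 0.2667

Work:
Check pure NE:
(Museum, Museum): (11, 4) - no unilateral deviation beneficial
(Beach, Beach): (4, 11) - no unilateral deviation beneficial
Mixed NE: P1 plays Museum with p = 0.7333, P2 plays Museum with q = 0.2667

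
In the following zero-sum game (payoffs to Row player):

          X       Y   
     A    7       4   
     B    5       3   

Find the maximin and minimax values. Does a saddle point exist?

Maximin = 4, Minimax = 4, Saddle: True

Work:
Row minimums: [4, 3] → maximin = 4
Column maximums: [7, 4] → minimax = 4
Saddle point exists! Game value = 4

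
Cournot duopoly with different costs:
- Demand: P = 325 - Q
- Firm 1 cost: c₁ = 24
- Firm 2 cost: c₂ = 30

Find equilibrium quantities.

q₁* = 102.33, q₂* = 96.33

Work:
Reaction: q₁ = (325 - 24 - q₂)/2
Reaction: q₂ = (325 - 30 - q₁)/2
Solve simultaneously:
q₁* = (325 - 2×24 + 30)/3 = 102.33
q₂* = (325 - 2×30 + 24)/3 = 96.33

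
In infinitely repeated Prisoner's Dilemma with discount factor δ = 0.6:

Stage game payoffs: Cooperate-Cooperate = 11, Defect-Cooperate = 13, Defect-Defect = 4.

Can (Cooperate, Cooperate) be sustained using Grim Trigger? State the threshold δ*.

δ* = 0.2222; since δ = 0.6 ≥ 0.2222, cooperation can be sustained

Work:
For Grim Trigger:
Cooperate forever: 11/(1-δ)
Defect then punished: 13 + 4·δ/(1-δ)
Need: 11/(1-δ) ≥ 13 + 4·δ/(1-δ)
Solving: δ ≥ (T-R)/(T-P) = (13-11)/(13-4) = 0.2222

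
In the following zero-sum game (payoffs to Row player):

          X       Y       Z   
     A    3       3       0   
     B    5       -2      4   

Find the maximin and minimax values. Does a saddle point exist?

Maximin = 0, Minimax = 3, Saddle: False

Work:
Row minimums: [0, -2] → maximin = 0
Column maximums: [5, 3, 4] → minimax = 3
No saddle point (maximin ≠ minimax). Mixed strategy needed.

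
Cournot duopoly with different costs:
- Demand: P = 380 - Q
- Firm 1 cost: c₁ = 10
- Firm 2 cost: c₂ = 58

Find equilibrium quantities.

q₁* = 139.33, q₂* = 91.33

Work:
Reaction: q₁ = (380 - 10 - q₂)/2
Reaction: q₂ = (380 - 58 - q₁)/2
Solve simultaneously:
q₁* = (380 - 2×10 + 58)/3 = 139.33
q₂* = (380 - 2×58 + 10)/3 = 91.33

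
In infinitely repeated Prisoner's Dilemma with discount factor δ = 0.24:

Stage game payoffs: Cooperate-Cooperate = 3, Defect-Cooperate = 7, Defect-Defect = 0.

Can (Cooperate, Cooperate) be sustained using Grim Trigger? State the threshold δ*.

δ* = 0.5714; since δ = 0.24 < 0.5714, cooperation cannot be sustained

Work:
For Grim Trigger:
Cooperate forever: 3/(1-δ)
Defect then punished: 7 + 0·δ/(1-δ)
Need: 3/(1-δ) ≥ 7 + 0·δ/(1-δ)
Solving: δ ≥ (T-R)/(T-P) = (7-3)/(7-0) = 0.5714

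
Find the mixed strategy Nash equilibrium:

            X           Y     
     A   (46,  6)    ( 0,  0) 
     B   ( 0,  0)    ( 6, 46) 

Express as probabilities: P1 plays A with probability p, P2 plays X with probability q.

p = 0.8846, q = 0.1154

Work:
Find probabilities that make opponent indifferent:
P2 chooses q to make P1 indifferent between A and B
P1 chooses p to make P2 indifferent between X and Y
Mixed NE: P1 plays (A: 0.8846, B: 0.1154), P2 plays (X: 0.1154, Y: 0.8846)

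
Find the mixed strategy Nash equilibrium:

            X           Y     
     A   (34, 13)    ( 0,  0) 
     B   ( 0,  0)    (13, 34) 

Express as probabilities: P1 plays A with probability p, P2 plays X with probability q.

p = 0.7234, q = 0.2766

Work:
Find probabilities that make opponent indifferent:
P2 chooses q to make P1 indifferent between A and B
P1 chooses p to make P2 indifferent between X and Y
Mixed NE: P1 plays (A: 0.7234, B: 0.2766), P2 plays (X: 0.2766, Y: 0.7234)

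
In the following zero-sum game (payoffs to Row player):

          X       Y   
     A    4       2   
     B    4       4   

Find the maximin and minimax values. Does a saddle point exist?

Maximin = 4, Minimax = 4, Saddle: True

Work:
Row minimums: [2, 4] → maximin = 4
Column maximums: [4, 4] → minimax = 4
Saddle point exists! Game value = 4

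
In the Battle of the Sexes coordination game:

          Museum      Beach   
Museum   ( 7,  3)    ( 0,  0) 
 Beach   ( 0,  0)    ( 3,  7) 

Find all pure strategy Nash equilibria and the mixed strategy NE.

Pure NE: (Museum, Museum) and (Beach, Beach); Mixed NE: p = 0.7, q = 0.3

Work:
Check pure NE:
(Museum, Museum): (7, 3) - no unilateral deviation beneficial
(Beach, Beach): (3, 7) - no unilateral deviation beneficial
Mixed NE: P1 plays Museum with p = 0.7, P2 plays Museum with q = 0.3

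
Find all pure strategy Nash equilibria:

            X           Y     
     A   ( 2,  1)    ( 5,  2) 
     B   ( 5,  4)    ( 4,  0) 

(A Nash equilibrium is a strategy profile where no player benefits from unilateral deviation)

Nash equilibrium: (A, Y), (B, X)

Work:
Best responses:
  P1 vs X: payoffs [2, 5] → best response B (payoff 5)
  P1 vs Y: payoffs [5, 4] → best response A (payoff 5)
  P2 vs A: payoffs [1, 2] → best response Y (payoff 2)
  P2 vs B: payoffs [4, 0] → best response X (payoff 4)
Mutual best responses: (A,Y), (B,X) → Nash equilibria.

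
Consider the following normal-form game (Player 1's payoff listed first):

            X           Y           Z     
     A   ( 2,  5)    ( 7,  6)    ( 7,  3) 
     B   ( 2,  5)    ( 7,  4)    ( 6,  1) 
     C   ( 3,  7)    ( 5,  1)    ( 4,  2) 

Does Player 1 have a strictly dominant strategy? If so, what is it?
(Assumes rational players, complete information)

No strictly dominant strategy exists for Player 1

Work:
A strategy strictly dominates another if it gives a strictly higher payoff against every opponent action. Compare each pair of P1's strategies column-by-column:
  A vs B: [2 vs 2, 7 vs 7, 7 vs 6] → A does not strictly dominate B (column X: 2 ≤ 2)
  A vs C: [2 vs 3, 7 vs 5, 7 vs 4] → A does not strictly dominate C (column X: 2 ≤ 3)
  B vs A: [2 vs 2, 7 vs 7, 6 vs 7] → B does not strictly dominate A (column X: 2 ≤ 2)
  B vs C: [2 vs 3, 7 vs 5, 6 vs 4] → B does not strictly dominate C (column X: 2 ≤ 3)
  C vs A: [3 vs 2, 5 vs 7, 4 vs 7] → C does not strictly dominate A (column Y: 5 ≤ 7)
  C vs B: [3 vs 2, 5 vs 7, 4 vs 6] → C does not strictly dominate B (column Y: 5 ≤ 7)
No single strategy strictly dominates all others → no strictly dominant strategy.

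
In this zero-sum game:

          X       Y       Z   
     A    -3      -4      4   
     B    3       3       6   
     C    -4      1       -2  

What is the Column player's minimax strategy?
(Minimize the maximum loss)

Column should play X or Y (all achieve the minimum), value = 3

Work:
Column player minimizes Row's maximum payoff:
Column X: max payoff to Row = 3
Column Y: max payoff to Row = 3
Column Z: max payoff to Row = 6
Minimum is 3, achieved by columns X, Y (tied).
Each of X or Y is a minimax strategy.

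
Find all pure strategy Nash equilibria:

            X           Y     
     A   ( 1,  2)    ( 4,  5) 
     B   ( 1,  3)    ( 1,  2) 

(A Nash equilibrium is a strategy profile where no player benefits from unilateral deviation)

Nash equilibrium: (A, Y), (B, X)

Work:
Best responses:
  P1 vs X: payoffs [1, 1] → best response A/B (payoff 1)
  P1 vs Y: payoffs [4, 1] → best response A (payoff 4)
  P2 vs A: payoffs [2, 5] → best response Y (payoff 5)
  P2 vs B: payoffs [3, 2] → best response X (payoff 3)
Mutual best responses: (A,Y), (B,X) → Nash equilibria.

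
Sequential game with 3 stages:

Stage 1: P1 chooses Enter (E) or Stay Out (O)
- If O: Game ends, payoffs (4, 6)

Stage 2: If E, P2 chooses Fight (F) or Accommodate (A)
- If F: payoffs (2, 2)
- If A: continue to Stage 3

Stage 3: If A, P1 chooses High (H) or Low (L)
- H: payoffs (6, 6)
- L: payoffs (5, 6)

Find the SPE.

SPE: (E, A, H); Outcome (6, 6)

Work:
Stage 3: P1 chooses H (6 vs 5)
Stage 2: P2: F->2, A->6 (anticipating H). Choose A
Stage 1: P1: O->4, E->6 (anticipating A, H). Choose E
SPE path: E -> A -> H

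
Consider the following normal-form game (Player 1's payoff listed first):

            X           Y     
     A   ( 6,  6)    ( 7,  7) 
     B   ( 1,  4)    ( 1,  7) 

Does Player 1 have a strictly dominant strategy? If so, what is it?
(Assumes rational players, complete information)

Yes, Player 1's strictly dominant strategy is A

Work:
A strategy strictly dominates another if it gives a strictly higher payoff against every opponent action. Compare each pair of P1's strategies column-by-column:
  A vs B: [6 vs 1, 7 vs 1] → A strictly dominates B
  B vs A: [1 vs 6, 1 vs 7] → B does not strictly dominate A (column X: 1 ≤ 6)
A strictly dominates every other strategy → strictly dominant.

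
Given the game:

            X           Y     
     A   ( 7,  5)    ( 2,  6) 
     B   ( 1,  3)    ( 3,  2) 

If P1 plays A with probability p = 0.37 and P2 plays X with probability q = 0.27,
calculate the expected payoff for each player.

E[P1] = 2.7893, E[P2] = 3.5502

Work:
E[P1] = p·q·π₁(A,X) + p·(1-q)·π₁(A,Y) + (1-p)·q·π₁(B,X) + (1-p)·(1-q)·π₁(B,Y)
= 0.37·0.27·7 + 0.37·0.73·2 + 0.63·0.27·1 + 0.63·0.73·3
= 2.7893

E[P2] = 3.5502 (similar calculation)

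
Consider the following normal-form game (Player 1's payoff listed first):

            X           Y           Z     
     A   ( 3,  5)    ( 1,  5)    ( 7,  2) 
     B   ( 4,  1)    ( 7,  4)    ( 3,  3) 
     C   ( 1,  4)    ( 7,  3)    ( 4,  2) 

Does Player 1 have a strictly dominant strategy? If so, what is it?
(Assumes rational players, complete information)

No strictly dominant strategy exists for Player 1

Work:
A strategy strictly dominates another if it gives a strictly higher payoff against every opponent action. Compare each pair of P1's strategies column-by-column:
  A vs B: [3 vs 4, 1 vs 7, 7 vs 3] → A does not strictly dominate B (column X: 3 ≤ 4)
  A vs C: [3 vs 1, 1 vs 7, 7 vs 4] → A does not strictly dominate C (column Y: 1 ≤ 7)
  B vs A: [4 vs 3, 7 vs 1, 3 vs 7] → B does not strictly dominate A (column Z: 3 ≤ 7)
  B vs C: [4 vs 1, 7 vs 7, 3 vs 4] → B does not strictly dominate C (column Y: 7 ≤ 7)
  C vs A: [1 vs 3, 7 vs 1, 4 vs 7] → C does not strictly dominate A (column X: 1 ≤ 3)
  C vs B: [1 vs 4, 7 vs 7, 4 vs 3] → C does not strictly dominate B (column X: 1 ≤ 4)
No single strategy strictly dominates all others → no strictly dominant strategy.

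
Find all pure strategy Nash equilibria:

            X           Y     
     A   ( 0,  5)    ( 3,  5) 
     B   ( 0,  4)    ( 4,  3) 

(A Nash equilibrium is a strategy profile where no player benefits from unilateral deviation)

Nash equilibrium: (A, X), (B, X)

Work:
Best responses:
  P1 vs X: payoffs [0, 0] → best response A/B (payoff 0)
  P1 vs Y: payoffs [3, 4] → best response B (payoff 4)
  P2 vs A: payoffs [5, 5] → best response X/Y (payoff 5)
  P2 vs B: payoffs [4, 3] → best response X (payoff 4)
Mutual best responses: (A,X), (B,X) → Nash equilibria.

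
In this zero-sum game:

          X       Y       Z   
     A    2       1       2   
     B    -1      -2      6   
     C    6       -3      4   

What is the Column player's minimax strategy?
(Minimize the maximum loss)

Column should play Y, value = 1

Work:
Column player minimizes Row's maximum payoff:
Column X: max payoff to Row = 6
Column Y: max payoff to Row = 1
Column Z: max payoff to Row = 6
Minimum is 1, achieved by column Y.
Minimax strategy: Y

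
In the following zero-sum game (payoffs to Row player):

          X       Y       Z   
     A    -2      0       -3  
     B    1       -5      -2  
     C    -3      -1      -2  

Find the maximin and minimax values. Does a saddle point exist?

Maximin = -3, Minimax = -2, Saddle: False

Work:
Row minimums: [-3, -5, -3] → maximin = -3
Column maximums: [1, 0, -2] → minimax = -2
No saddle point (maximin ≠ minimax). Mixed strategy needed.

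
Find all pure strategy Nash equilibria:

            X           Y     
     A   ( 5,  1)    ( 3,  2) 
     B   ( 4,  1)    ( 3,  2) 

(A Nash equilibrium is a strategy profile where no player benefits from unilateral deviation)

Nash equilibrium: (A, Y), (B, Y)

Work:
Best responses:
  P1 vs X: payoffs [5, 4] → best response A (payoff 5)
  P1 vs Y: payoffs [3, 3] → best response A/B (payoff 3)
  P2 vs A: payoffs [1, 2] → best response Y (payoff 2)
  P2 vs B: payoffs [1, 2] → best response Y (payoff 2)
Mutual best responses: (A,Y), (B,Y) → Nash equilibria.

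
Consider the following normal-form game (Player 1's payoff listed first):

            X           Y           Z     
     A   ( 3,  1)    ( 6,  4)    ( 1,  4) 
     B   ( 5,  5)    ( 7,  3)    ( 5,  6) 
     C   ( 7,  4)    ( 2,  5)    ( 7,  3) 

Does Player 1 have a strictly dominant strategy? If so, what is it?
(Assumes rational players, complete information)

No strictly dominant strategy exists for Player 1

Work:
A strategy strictly dominates another if it gives a strictly higher payoff against every opponent action. Compare each pair of P1's strategies column-by-column:
  A vs B: [3 vs 5, 6 vs 7, 1 vs 5] → A does not strictly dominate B (column X: 3 ≤ 5)
  A vs C: [3 vs 7, 6 vs 2, 1 vs 7] → A does not strictly dominate C (column X: 3 ≤ 7)
  B vs A: [5 vs 3, 7 vs 6, 5 vs 1] → B strictly dominates A
  B vs C: [5 vs 7, 7 vs 2, 5 vs 7] → B does not strictly dominate C (column X: 5 ≤ 7)
  C vs A: [7 vs 3, 2 vs 6, 7 vs 1] → C does not strictly dominate A (column Y: 2 ≤ 6)
  C vs B: [7 vs 5, 2 vs 7, 7 vs 5] → C does not strictly dominate B (column Y: 2 ≤ 7)
No single strategy strictly dominates all others → no strictly dominant strategy.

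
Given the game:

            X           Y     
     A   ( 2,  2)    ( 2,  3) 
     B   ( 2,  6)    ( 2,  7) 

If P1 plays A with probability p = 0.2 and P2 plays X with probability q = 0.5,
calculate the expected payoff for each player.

E[P1] = 2.0, E[P2] = 5.7

Work:
E[P1] = p·q·π₁(A,X) + p·(1-q)·π₁(A,Y) + (1-p)·q·π₁(B,X) + (1-p)·(1-q)·π₁(B,Y)
= 0.2·0.5·2 + 0.2·0.5·2 + 0.8·0.5·2 + 0.8·0.5·2
= 2.0

E[P2] = 5.7 (similar calculation)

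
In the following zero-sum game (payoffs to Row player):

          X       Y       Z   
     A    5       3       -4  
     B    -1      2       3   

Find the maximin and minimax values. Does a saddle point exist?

Maximin = -1, Minimax = 3, Saddle: False

Work:
Row minimums: [-4, -1] → maximin = -1
Column maximums: [5, 3, 3] → minimax = 3
No saddle point (maximin ≠ minimax). Mixed strategy needed.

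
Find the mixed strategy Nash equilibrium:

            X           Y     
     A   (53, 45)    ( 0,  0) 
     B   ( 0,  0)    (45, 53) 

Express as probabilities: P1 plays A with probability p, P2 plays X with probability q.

p = 0.5408, q = 0.4592

Work:
Find probabilities that make opponent indifferent:
P2 chooses q to make P1 indifferent between A and B
P1 chooses p to make P2 indifferent between X and Y
Mixed NE: P1 plays (A: 0.5408, B: 0.4592), P2 plays (X: 0.4592, Y: 0.5408)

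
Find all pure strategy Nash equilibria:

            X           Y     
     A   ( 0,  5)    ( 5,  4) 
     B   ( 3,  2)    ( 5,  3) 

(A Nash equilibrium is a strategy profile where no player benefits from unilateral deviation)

Nash equilibrium: (B, Y)

Work:
Best responses:
  P1 vs X: payoffs [0, 3] → best response B (payoff 3)
  P1 vs Y: payoffs [5, 5] → best response A/B (payoff 5)
  P2 vs A: payoffs [5, 4] → best response X (payoff 5)
  P2 vs B: payoffs [2, 3] → best response Y (payoff 3)
Mutual best responses: (B,Y) → Nash equilibria.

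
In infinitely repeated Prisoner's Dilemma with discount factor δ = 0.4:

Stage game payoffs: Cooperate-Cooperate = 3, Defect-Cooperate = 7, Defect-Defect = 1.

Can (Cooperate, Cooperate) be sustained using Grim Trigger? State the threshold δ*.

δ* = 0.6667; since δ = 0.4 < 0.6667, cooperation cannot be sustained

Work:
For Grim Trigger:
Cooperate forever: 3/(1-δ)
Defect then punished: 7 + 1·δ/(1-δ)
Need: 3/(1-δ) ≥ 7 + 1·δ/(1-δ)
Solving: δ ≥ (T-R)/(T-P) = (7-3)/(7-1) = 0.6667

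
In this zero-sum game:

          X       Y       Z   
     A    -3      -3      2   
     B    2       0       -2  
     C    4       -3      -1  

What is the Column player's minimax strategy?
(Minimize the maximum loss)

Column should play Y, value = 0

Work:
Column player minimizes Row's maximum payoff:
Column X: max payoff to Row = 4
Column Y: max payoff to Row = 0
Column Z: max payoff to Row = 2
Minimum is 0, achieved by column Y.
Minimax strategy: Y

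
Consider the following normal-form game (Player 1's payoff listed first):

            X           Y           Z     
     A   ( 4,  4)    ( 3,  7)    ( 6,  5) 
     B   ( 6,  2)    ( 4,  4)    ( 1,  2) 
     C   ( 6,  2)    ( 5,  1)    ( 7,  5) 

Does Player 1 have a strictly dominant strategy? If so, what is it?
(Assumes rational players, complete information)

No strictly dominant strategy exists for Player 1

Work:
A strategy strictly dominates another if it gives a strictly higher payoff against every opponent action. Compare each pair of P1's strategies column-by-column:
  A vs B: [4 vs 6, 3 vs 4, 6 vs 1] → A does not strictly dominate B (column X: 4 ≤ 6)
  A vs C: [4 vs 6, 3 vs 5, 6 vs 7] → A does not strictly dominate C (column X: 4 ≤ 6)
  B vs A: [6 vs 4, 4 vs 3, 1 vs 6] → B does not strictly dominate A (column Z: 1 ≤ 6)
  B vs C: [6 vs 6, 4 vs 5, 1 vs 7] → B does not strictly dominate C (column X: 6 ≤ 6)
  C vs A: [6 vs 4, 5 vs 3, 7 vs 6] → C strictly dominates A
  C vs B: [6 vs 6, 5 vs 4, 7 vs 1] → C does not strictly dominate B (column X: 6 ≤ 6)
No single strategy strictly dominates all others → no strictly dominant strategy.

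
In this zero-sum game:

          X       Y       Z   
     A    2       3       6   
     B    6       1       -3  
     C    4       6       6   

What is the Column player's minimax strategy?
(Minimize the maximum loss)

Column should play X or Y or Z (all achieve the minimum), value = 6

Work:
Column player minimizes Row's maximum payoff:
Column X: max payoff to Row = 6
Column Y: max payoff to Row = 6
Column Z: max payoff to Row = 6
Minimum is 6, achieved by columns X, Y, Z (tied).
Each of X or Y or Z is a minimax strategy.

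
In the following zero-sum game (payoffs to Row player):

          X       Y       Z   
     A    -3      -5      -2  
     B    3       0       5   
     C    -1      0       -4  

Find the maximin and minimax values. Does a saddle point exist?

Maximin = 0, Minimax = 0, Saddle: True

Work:
Row minimums: [-5, 0, -4] → maximin = 0
Column maximums: [3, 0, 5] → minimax = 0
Saddle point exists! Game value = 0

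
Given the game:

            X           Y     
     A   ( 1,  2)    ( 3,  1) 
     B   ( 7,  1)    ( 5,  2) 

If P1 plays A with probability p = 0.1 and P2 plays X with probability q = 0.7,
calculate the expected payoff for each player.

E[P1] = 5.92, E[P2] = 1.34

Work:
E[P1] = p·q·π₁(A,X) + p·(1-q)·π₁(A,Y) + (1-p)·q·π₁(B,X) + (1-p)·(1-q)·π₁(B,Y)
= 0.1·0.7·1 + 0.1·0.3·3 + 0.9·0.7·7 + 0.9·0.3·5
= 5.92

E[P2] = 1.34 (similar calculation)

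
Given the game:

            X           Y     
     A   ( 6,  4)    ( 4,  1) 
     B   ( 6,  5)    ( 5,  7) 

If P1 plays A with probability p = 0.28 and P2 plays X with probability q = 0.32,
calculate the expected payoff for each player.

E[P1] = 5.1296, E[P2] = 5.128

Work:
E[P1] = p·q·π₁(A,X) + p·(1-q)·π₁(A,Y) + (1-p)·q·π₁(B,X) + (1-p)·(1-q)·π₁(B,Y)
= 0.28·0.32·6 + 0.28·0.68·4 + 0.72·0.32·6 + 0.72·0.68·5
= 5.1296

E[P2] = 5.128 (similar calculation)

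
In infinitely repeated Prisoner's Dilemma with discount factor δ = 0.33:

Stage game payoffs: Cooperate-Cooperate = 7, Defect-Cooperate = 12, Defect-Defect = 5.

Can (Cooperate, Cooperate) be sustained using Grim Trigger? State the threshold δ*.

δ* = 0.7143; since δ = 0.33 < 0.7143, cooperation cannot be sustained

Work:
For Grim Trigger:
Cooperate forever: 7/(1-δ)
Defect then punished: 12 + 5·δ/(1-δ)
Need: 7/(1-δ) ≥ 12 + 5·δ/(1-δ)
Solving: δ ≥ (T-R)/(T-P) = (12-7)/(12-5) = 0.7143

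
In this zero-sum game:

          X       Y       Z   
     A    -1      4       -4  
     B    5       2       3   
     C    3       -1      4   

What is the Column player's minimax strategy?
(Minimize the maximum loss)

Column should play Y or Z (all achieve the minimum), value = 4

Work:
Column player minimizes Row's maximum payoff:
Column X: max payoff to Row = 5
Column Y: max payoff to Row = 4
Column Z: max payoff to Row = 4
Minimum is 4, achieved by columns Y, Z (tied).
Each of Y or Z is a minimax strategy.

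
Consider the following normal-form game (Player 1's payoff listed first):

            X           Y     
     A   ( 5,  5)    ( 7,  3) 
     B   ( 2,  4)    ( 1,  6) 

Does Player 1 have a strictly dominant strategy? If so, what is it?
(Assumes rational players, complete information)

Yes, Player 1's strictly dominant strategy is A

Work:
A strategy strictly dominates another if it gives a strictly higher payoff against every opponent action. Compare each pair of P1's strategies column-by-column:
  A vs B: [5 vs 2, 7 vs 1] → A strictly dominates B
  B vs A: [2 vs 5, 1 vs 7] → B does not strictly dominate A (column X: 2 ≤ 5)
A strictly dominates every other strategy → strictly dominant.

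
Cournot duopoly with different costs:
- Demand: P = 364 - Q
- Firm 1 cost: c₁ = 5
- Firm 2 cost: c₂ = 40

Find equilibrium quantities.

q₁* = 131.33, q₂* = 96.33

Work:
Reaction: q₁ = (364 - 5 - q₂)/2
Reaction: q₂ = (364 - 40 - q₁)/2
Solve simultaneously:
q₁* = (364 - 2×5 + 40)/3 = 131.33
q₂* = (364 - 2×40 + 5)/3 = 96.33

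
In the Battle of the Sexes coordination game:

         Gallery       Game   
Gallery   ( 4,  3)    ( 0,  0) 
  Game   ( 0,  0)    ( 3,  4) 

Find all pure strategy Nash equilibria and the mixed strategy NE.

Pure NE: (Gallery, Gallery) and (Game, Game); Mixed NE: p = 0.5714, q = 0.4286

Work:
Check pure NE:
(Gallery, Gallery): (4, 3) - no unilateral deviation beneficial
(Game, Game): (3, 4) - no unilateral deviation beneficial
Mixed NE: P1 plays Gallery with p = 0.5714, P2 plays Gallery with q = 0.4286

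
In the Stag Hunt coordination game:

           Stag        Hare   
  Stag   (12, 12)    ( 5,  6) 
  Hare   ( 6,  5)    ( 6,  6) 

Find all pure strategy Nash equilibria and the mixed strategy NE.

Pure NE: (Stag, Stag) and (Hare, Hare); Mixed NE: p = 0.1429, q = 0.1429

Work:
Check pure NE:
(Stag, Stag): (12, 12) - no unilateral deviation beneficial
(Hare, Hare): (6, 6) - no unilateral deviation beneficial
Mixed NE: P1 plays Stag with p = 0.1429, P2 plays Stag with q = 0.1429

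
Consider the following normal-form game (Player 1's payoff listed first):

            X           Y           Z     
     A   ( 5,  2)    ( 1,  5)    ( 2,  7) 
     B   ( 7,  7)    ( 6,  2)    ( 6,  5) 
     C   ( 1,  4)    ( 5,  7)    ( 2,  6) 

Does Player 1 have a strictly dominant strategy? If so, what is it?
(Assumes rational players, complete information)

Yes, Player 1's strictly dominant strategy is B

Work:
A strategy strictly dominates another if it gives a strictly higher payoff against every opponent action. Compare each pair of P1's strategies column-by-column:
  A vs B: [5 vs 7, 1 vs 6, 2 vs 6] → A does not strictly dominate B (column X: 5 ≤ 7)
  A vs C: [5 vs 1, 1 vs 5, 2 vs 2] → A does not strictly dominate C (column Y: 1 ≤ 5)
  B vs A: [7 vs 5, 6 vs 1, 6 vs 2] → B strictly dominates A
  B vs C: [7 vs 1, 6 vs 5, 6 vs 2] → B strictly dominates C
  C vs A: [1 vs 5, 5 vs 1, 2 vs 2] → C does not strictly dominate A (column X: 1 ≤ 5)
  C vs B: [1 vs 7, 5 vs 6, 2 vs 6] → C does not strictly dominate B (column X: 1 ≤ 7)
B strictly dominates every other strategy → strictly dominant.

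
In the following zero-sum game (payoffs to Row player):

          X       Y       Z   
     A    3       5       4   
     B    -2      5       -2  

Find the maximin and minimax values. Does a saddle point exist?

Maximin = 3, Minimax = 3, Saddle: True

Work:
Row minimums: [3, -2] → maximin = 3
Column maximums: [3, 5, 4] → minimax = 3
Saddle point exists! Game value = 3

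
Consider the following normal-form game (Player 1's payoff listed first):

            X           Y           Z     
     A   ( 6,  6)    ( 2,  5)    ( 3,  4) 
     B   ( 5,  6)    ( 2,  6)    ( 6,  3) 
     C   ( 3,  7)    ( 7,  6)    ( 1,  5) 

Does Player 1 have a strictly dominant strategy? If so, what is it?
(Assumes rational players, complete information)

No strictly dominant strategy exists for Player 1

Work:
A strategy strictly dominates another if it gives a strictly higher payoff against every opponent action. Compare each pair of P1's strategies column-by-column:
  A vs B: [6 vs 5, 2 vs 2, 3 vs 6] → A does not strictly dominate B (column Y: 2 ≤ 2)
  A vs C: [6 vs 3, 2 vs 7, 3 vs 1] → A does not strictly dominate C (column Y: 2 ≤ 7)
  B vs A: [5 vs 6, 2 vs 2, 6 vs 3] → B does not strictly dominate A (column X: 5 ≤ 6)
  B vs C: [5 vs 3, 2 vs 7, 6 vs 1] → B does not strictly dominate C (column Y: 2 ≤ 7)
  C vs A: [3 vs 6, 7 vs 2, 1 vs 3] → C does not strictly dominate A (column X: 3 ≤ 6)
  C vs B: [3 vs 5, 7 vs 2, 1 vs 6] → C does not strictly dominate B (column X: 3 ≤ 5)
No single strategy strictly dominates all others → no strictly dominant strategy.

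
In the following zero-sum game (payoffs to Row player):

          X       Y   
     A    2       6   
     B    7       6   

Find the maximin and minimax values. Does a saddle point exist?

Maximin = 6, Minimax = 6, Saddle: True

Work:
Row minimums: [2, 6] → maximin = 6
Column maximums: [7, 6] → minimax = 6
Saddle point exists! Game value = 6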